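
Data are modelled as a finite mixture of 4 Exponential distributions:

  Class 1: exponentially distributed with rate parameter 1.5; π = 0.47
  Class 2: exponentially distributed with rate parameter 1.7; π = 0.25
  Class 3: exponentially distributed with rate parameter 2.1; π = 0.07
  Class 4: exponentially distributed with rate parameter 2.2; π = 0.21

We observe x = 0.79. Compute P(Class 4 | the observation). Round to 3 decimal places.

0.186

P(component k | x) = π_k·f_k(x) / marginal(x), where marginal(x) = Σ_j π_j·f_j(x).
Evaluate each component's likelihood at the observed value:
  p_1 = 0.458619
  p_2 = 0.443804
  p_3 = 0.399691
  p_4 = 0.386918
Unnormalised posteriors:
  π_1·p_1 = 0.47 × 0.458619 = 0.215551
  π_2·p_2 = 0.25 × 0.443804 = 0.110951
  π_3·p_3 = 0.07 × 0.399691 = 0.0279784
  π_4·p_4 = 0.21 × 0.386918 = 0.0812528
Normaliser: 0.215551 + 0.110951 + 0.0279784 + 0.0812528 = 0.435733
P(Class 4 | 0.79) = 0.0812528 / 0.435733 ≈ 0.186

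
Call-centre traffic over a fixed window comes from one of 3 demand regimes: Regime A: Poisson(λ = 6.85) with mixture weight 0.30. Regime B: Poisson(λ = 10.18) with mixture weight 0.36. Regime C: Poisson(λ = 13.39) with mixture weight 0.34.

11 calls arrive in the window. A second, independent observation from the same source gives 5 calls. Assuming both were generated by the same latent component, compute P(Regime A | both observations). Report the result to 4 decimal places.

By Bayes' theorem, P(k | x) = P(Z=k) f_k(x) / Σ_j P(Z=j) f_j(x).
Since both observations come from the same component, the likelihood for component k is f_k(x₁)·f_k(x₂).
  f_A = [0.0413546] × [0.133154] = 0.00550653
  f_B = [0.115598] × [0.0345493] = 0.00399385
  f_C = [0.0951103] × [0.00548932] = 0.000522091
Unnormalised posteriors:
  P(Z=A)·f_A = 0.30 × 0.00550653 = 0.00165196
  P(Z=B)·f_B = 0.36 × 0.00399385 = 0.00143779
  P(Z=C)·f_C = 0.34 × 0.000522091 = 0.000177511
Marginal: 0.00165196 + 0.00143779 + 0.000177511 = 0.00326726
P(Regime A | x) ≈ 0.5056

0.5056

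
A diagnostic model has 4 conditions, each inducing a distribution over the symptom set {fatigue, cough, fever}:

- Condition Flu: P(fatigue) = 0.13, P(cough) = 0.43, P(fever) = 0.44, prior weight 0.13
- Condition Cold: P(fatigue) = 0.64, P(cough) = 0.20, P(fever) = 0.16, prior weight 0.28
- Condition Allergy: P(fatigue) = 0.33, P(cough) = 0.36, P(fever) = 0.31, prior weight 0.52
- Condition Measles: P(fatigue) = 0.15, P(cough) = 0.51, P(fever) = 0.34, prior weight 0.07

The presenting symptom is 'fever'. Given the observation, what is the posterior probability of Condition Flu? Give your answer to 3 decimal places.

0.199

Posterior ∝ prior × likelihood, so P(k | x) ∝ w_k f_k(x); normalise over all components.
Categorical probabilities:
  p_Flu = P(fever | comp) = 0.44
  p_Cold = P(fever | comp) = 0.16
  p_Allergy = P(fever | comp) = 0.31
  p_Measles = P(fever | comp) = 0.34
Multiply by the mixture weights:
  w_Flu·p_Flu = 0.13 × 0.44 = 0.0572
  w_Cold·p_Cold = 0.28 × 0.16 = 0.0448
  w_Allergy·p_Allergy = 0.52 × 0.31 = 0.1612
  w_Measles·p_Measles = 0.07 × 0.34 = 0.0238
Sum: 0.0572 + 0.0448 + 0.1612 + 0.0238 = 0.287
Responsibility of Condition Flu: 0.0572 / 0.287 ≈ 0.199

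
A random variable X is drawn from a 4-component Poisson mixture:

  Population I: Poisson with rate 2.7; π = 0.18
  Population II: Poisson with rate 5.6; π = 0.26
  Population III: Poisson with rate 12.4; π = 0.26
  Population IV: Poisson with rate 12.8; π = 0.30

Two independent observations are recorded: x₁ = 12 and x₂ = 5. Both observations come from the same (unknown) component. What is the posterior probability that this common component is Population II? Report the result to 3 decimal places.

Posterior ∝ prior × likelihood, so P(k | x) ∝ π_k f_k(x); normalise over all components.
Since both observations come from the same component, the likelihood for component k is f_k(x₁)·f_k(x₂).
  p_I = [e^(−2.7)·2.7^12/12! = 2.10588e-05] × [0.0803605] = 1.69229e-06
  p_II = [e^(−5.6)·5.6^12/12! = 0.00734294] × [0.169711] = 0.00124618
  p_III = [e^(−12.4)·12.4^12/12! = 0.113624] × [0.0100618] = 0.00114327
  p_IV = [e^(−12.8)·12.8^12/12! = 0.111484] × [0.00790495] = 0.000881277
Multiply by the mixture weights:
  π_I·p_I = 0.18 × 1.69229e-06 = 3.04613e-07
  π_II·p_II = 0.26 × 0.00124618 = 0.000324006
  π_III·p_III = 0.26 × 0.00114327 = 0.000297249
  π_IV·p_IV = 0.30 × 0.000881277 = 0.000264383
Sum: 3.04613e-07 + 0.000324006 + 0.000297249 + 0.000264383 = 0.000885943
P(Population II | data) = 0.000324006 / 0.000885943 ≈ 0.366

0.366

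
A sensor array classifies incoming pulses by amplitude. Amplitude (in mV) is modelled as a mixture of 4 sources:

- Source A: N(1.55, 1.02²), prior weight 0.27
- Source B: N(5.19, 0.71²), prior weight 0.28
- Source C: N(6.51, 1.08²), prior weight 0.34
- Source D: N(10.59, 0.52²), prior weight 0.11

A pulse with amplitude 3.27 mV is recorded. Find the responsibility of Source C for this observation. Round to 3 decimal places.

The responsibility of component k is π_k f_k(x) divided by Σ_j π_j f_j(x).
Component likelihoods at x = 3.27 mV:
  L_A = (1/(1.02·√(2π)))·exp(−(3.27−1.55)²/(2·1.02²)) = 0.391120·exp(-1.42176) = 0.0943728
  L_B = (1/(0.71·√(2π)))·exp(−(3.27−5.19)²/(2·0.71²)) = 0.561891·exp(-3.65642) = 0.0145107
  L_C = (1/(1.08·√(2π)))·exp(−(3.27−6.51)²/(2·1.08²)) = 0.369391·exp(-4.50000) = 0.00410356
  L_D = (1/(0.52·√(2π)))·exp(−(3.27−10.59)²/(2·0.52²)) = 0.767197·exp(-99.07988) = 7.16244e-44
Multiply by the mixture weights:
  π_A·L_A = 0.27 × 0.0943728 = 0.0254807
  π_B·L_B = 0.28 × 0.0145107 = 0.00406301
  π_C·L_C = 0.34 × 0.00410356 = 0.00139521
  π_D·L_D = 0.11 × 7.16244e-44 = 7.87868e-45
Sum: 0.0254807 + 0.00406301 + 0.00139521 + 7.87868e-45 = 0.0309389
P(Source C | data) ≈ 0.045

0.045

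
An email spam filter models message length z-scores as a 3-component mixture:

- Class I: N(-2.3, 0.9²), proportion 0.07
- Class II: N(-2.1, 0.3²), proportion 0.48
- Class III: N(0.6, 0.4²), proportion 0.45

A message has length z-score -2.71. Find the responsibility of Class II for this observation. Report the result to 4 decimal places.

0.7428

The responsibility of component k is P(Z=k) f_k(x) divided by Σ_j P(Z=j) f_j(x).
Normal densities:
  p_I = 0.399579
  p_II = 0.16827
  p_III = 1.34759e-15
Unnormalised posteriors:
  P(Z=I)·p_I = 0.07 × 0.399579 = 0.0279705
  P(Z=II)·p_II = 0.48 × 0.16827 = 0.0807694
  P(Z=III)·p_III = 0.45 × 1.34759e-15 = 6.06414e-16
Evidence: 0.0279705 + 0.0807694 + 6.06414e-16 = 0.10874
P(Class II | x) = 0.0807694 / 0.10874 ≈ 0.7428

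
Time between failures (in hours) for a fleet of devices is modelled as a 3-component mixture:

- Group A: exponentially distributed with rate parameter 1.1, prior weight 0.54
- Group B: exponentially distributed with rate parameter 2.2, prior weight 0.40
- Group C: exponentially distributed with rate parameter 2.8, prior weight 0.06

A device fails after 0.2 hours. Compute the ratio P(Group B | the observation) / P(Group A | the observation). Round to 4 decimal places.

1.1889

The posterior odds equal the prior odds times the likelihood ratio: (π_i/π_j)·(f_i(x)/f_j(x)).
Component likelihoods at x = 0.2 hours:
  f_A = 1.1·e^(−1.1·0.2) = 1.1·e^(−0.2200) = 0.882771
  f_B = 2.2·e^(−2.2·0.2) = 2.2·e^(−0.4400) = 1.41688
  f_C = 2.8·e^(−2.8·0.2) = 2.8·e^(−0.5600) = 1.59939
Odds = (0.40/0.54) × (1.41688/0.882771) = 0.740741 × 1.60504 ≈ 1.1889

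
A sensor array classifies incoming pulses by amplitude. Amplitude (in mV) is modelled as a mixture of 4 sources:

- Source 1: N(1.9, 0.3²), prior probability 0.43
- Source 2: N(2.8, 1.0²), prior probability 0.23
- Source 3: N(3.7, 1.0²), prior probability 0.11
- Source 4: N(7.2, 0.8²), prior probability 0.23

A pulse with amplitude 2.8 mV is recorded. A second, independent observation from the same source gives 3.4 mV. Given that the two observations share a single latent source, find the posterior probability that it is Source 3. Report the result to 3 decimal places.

0.267

P(component k | x) = π_k·f_k(x) / marginal(x), where marginal(x) = Σ_j π_j·f_j(x).
Since both observations come from the same component, the likelihood for component k is f_k(x₁)·f_k(x₂).
  L_1 = [0.0147728] × [4.95573e-06] = 7.32102e-08
  L_2 = [0.398942] × [0.333225] = 0.132937
  L_3 = [0.266085] × [0.381388] = 0.101482
  L_4 = [1.34622e-07] × [6.28688e-06] = 8.46353e-13
Weight by the priors:
  π_1·L_1 = 0.43 × 7.32102e-08 = 3.14804e-08
  π_2·L_2 = 0.23 × 0.132937 = 0.0305756
  π_3·L_3 = 0.11 × 0.101482 = 0.011163
  π_4·L_4 = 0.23 × 8.46353e-13 = 1.94661e-13
Marginal: 3.14804e-08 + 0.0305756 + 0.011163 + 1.94661e-13 = 0.0417386
P(Source 3 | data) ≈ 0.267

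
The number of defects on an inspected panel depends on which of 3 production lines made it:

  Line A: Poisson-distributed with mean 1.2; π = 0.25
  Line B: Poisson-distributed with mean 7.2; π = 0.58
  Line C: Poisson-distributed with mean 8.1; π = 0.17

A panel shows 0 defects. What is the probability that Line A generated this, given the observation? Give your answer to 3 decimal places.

0.994

P(component k | x) = w_k·f_k(x) / marginal(x), where marginal(x) = Σ_j w_j·f_j(x).
Poisson probabilities:
  p_A = e^(−1.2)·1.2^0/0! = 0.301194
  p_B = e^(−7.2)·7.2^0/0! = 0.000746586
  p_C = e^(−8.1)·8.1^0/0! = 0.000303539
Prior × likelihood for each component:
  w_A·p_A = 0.25 × 0.301194 = 0.0752986
  w_B·p_B = 0.58 × 0.000746586 = 0.00043302
  w_C·p_C = 0.17 × 0.000303539 = 5.16017e-05
Normaliser: 0.0752986 + 0.00043302 + 5.16017e-05 = 0.0757832
So the posterior for Line A is 0.0752986 / 0.0757832 ≈ 0.994.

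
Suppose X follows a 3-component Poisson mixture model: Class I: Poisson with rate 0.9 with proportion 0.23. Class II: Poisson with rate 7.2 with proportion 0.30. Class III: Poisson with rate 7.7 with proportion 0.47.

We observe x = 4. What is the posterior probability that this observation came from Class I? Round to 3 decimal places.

0.043

P(component k | x) = π_k·f_k(x) / marginal(x), where marginal(x) = Σ_j π_j·f_j(x).
Poisson probabilities:
  p_I = e^(−0.9)·0.9^4/4! = 0.0111146
  p_II = e^(−7.2)·7.2^4/4! = 0.0835985
  p_III = e^(−7.7)·7.7^4/4! = 0.0663261
Weight by the priors:
  π_I·p_I = 0.23 × 0.0111146 = 0.00255636
  π_II·p_II = 0.30 × 0.0835985 = 0.0250795
  π_III·p_III = 0.47 × 0.0663261 = 0.0311732
Evidence: 0.00255636 + 0.0250795 + 0.0311732 = 0.0588092
Responsibility of Class I: 0.00255636 / 0.0588092 ≈ 0.043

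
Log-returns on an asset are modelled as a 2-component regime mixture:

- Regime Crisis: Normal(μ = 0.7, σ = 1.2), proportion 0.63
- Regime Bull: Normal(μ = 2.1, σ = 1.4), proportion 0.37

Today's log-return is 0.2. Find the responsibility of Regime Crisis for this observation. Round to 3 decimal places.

Posterior ∝ prior × likelihood, so P(k | x) ∝ π_k f_k(x); normalise over all components.
Component likelihoods at x = 0.2:
  p_Crisis = 0.30481
  p_Bull = 0.113457
Unnormalised posteriors:
  π_Crisis·p_Crisis = 0.63 × 0.30481 = 0.19203
  π_Bull·p_Bull = 0.37 × 0.113457 = 0.0419792
Evidence: 0.19203 + 0.0419792 = 0.23401
Responsibility of Regime Crisis: 0.19203 / 0.23401 ≈ 0.821

0.821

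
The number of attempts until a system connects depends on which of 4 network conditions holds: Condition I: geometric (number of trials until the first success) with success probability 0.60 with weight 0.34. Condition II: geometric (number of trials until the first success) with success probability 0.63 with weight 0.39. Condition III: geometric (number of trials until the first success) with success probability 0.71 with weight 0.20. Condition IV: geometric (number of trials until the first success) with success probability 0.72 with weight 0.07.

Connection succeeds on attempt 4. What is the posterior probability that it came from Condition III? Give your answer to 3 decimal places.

0.115

P(component k | x) = w_k·f_k(x) / marginal(x), where marginal(x) = Σ_j w_j·f_j(x).
Evaluate each component's likelihood at the observed value:
  p_I = 0.60·(1−0.60)^3 = 0.60·0.064 = 0.0384
  p_II = 0.63·(1−0.63)^3 = 0.63·0.050653 = 0.0319114
  p_III = 0.71·(1−0.71)^3 = 0.71·0.024389 = 0.0173162
  p_IV = 0.72·(1−0.72)^3 = 0.72·0.021952 = 0.0158054
Weight by the priors:
  w_I·p_I = 0.34 × 0.0384 = 0.013056
  w_II·p_II = 0.39 × 0.0319114 = 0.0124454
  w_III·p_III = 0.20 × 0.0173162 = 0.00346324
  w_IV·p_IV = 0.07 × 0.0158054 = 0.00110638
Sum: 0.013056 + 0.0124454 + 0.00346324 + 0.00110638 = 0.0300711
P(Condition III | the observation) ≈ 0.115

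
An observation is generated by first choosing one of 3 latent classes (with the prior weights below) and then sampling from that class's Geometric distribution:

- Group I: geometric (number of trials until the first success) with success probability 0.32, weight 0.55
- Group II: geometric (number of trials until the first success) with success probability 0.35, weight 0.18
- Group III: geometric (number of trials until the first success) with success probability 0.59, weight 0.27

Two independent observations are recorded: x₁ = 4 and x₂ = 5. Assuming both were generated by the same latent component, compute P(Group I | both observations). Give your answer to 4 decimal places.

Posterior ∝ prior × likelihood, so P(k | x) ∝ π_k f_k(x); normalise over all components.
Since both observations come from the same component, the likelihood for component k is f_k(x₁)·f_k(x₂).
  f_I = [0.100618] × [0.0684204] = 0.00688434
  f_II = [0.0961188] × [0.0624772] = 0.00600523
  f_III = [0.0406634] × [0.016672] = 0.00067794
Multiply by the mixture weights:
  π_I·f_I = 0.55 × 0.00688434 = 0.00378639
  π_II·f_II = 0.18 × 0.00600523 = 0.00108094
  π_III·f_III = 0.27 × 0.00067794 = 0.000183044
Evidence: 0.00378639 + 0.00108094 + 0.000183044 = 0.00505037
P(Group I | x₁, x₂) = 0.00378639 / 0.00505037 ≈ 0.7497

0.7497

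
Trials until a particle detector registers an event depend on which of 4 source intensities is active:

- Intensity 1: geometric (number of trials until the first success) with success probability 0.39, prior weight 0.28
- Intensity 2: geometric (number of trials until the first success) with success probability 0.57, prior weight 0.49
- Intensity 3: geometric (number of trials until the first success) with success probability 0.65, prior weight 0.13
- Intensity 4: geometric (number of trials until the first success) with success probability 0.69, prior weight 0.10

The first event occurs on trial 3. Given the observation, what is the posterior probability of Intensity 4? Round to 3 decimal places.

0.061

Apply Bayes' rule: the posterior for each component is proportional to its prior times its likelihood at x.
Geometric probabilities:
  f_1 = 0.145119
  f_2 = 0.105393
  f_3 = 0.079625
  f_4 = 0.066309
Prior × likelihood for each component:
  P(Z=1)·f_1 = 0.28 × 0.145119 = 0.0406333
  P(Z=2)·f_2 = 0.49 × 0.105393 = 0.0516426
  P(Z=3)·f_3 = 0.13 × 0.079625 = 0.0103512
  P(Z=4)·f_4 = 0.10 × 0.066309 = 0.0066309
Normaliser: 0.0406333 + 0.0516426 + 0.0103512 + 0.0066309 = 0.109258
P(Intensity 4 | data) ≈ 0.061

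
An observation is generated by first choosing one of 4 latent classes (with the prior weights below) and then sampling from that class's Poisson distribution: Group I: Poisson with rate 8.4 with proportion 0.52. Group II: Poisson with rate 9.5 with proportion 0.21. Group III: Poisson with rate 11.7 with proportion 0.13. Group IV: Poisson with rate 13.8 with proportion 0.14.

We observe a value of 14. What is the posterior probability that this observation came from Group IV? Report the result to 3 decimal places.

The responsibility of component k is π_k f_k(x) divided by Σ_j π_j f_j(x).
Poisson probabilities:
  p_I = 0.0224609
  p_II = 0.0418721
  p_III = 0.0856936
  p_IV = 0.105836
Weight by the priors:
  π_I·p_I = 0.52 × 0.0224609 = 0.0116797
  π_II·p_II = 0.21 × 0.0418721 = 0.00879314
  π_III·p_III = 0.13 × 0.0856936 = 0.0111402
  π_IV·p_IV = 0.14 × 0.105836 = 0.0148171
Marginal: 0.0116797 + 0.00879314 + 0.0111402 + 0.0148171 = 0.0464301
P(Group IV | x) = 0.0148171 / 0.0464301 ≈ 0.319

0.319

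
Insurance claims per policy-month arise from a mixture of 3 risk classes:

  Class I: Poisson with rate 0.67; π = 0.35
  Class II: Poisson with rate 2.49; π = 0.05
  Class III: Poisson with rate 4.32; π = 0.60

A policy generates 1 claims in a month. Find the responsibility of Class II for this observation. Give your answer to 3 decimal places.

0.063

P(component k | x) = P(Z=k)·f_k(x) / marginal(x), where marginal(x) = Σ_j P(Z=j)·f_j(x).
Evaluate each component's likelihood at the observed value:
  f_I = 0.342845
  f_II = 0.206446
  f_III = 0.0574555
Multiply by the mixture weights:
  P(Z=I)·f_I = 0.35 × 0.342845 = 0.119996
  P(Z=II)·f_II = 0.05 × 0.206446 = 0.0103223
  P(Z=III)·f_III = 0.60 × 0.0574555 = 0.0344733
Evidence: 0.119996 + 0.0103223 + 0.0344733 = 0.164791
Responsibility of Class II: 0.0103223 / 0.164791 ≈ 0.063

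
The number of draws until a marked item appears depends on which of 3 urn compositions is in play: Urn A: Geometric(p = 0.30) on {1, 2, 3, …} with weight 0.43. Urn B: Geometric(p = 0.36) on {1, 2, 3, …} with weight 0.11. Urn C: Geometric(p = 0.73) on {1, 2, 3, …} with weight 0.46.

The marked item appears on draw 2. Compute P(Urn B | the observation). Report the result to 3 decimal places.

0.123

P(component k | x) = π_k·f_k(x) / marginal(x), where marginal(x) = Σ_j π_j·f_j(x).
Geometric probabilities:
  L_A = 0.21
  L_B = 0.2304
  L_C = 0.1971
Prior × likelihood for each component:
  π_A·L_A = 0.43 × 0.21 = 0.0903
  π_B·L_B = 0.11 × 0.2304 = 0.025344
  π_C·L_C = 0.46 × 0.1971 = 0.090666
Denominator: 0.0903 + 0.025344 + 0.090666 = 0.20631
So the posterior for Urn B is 0.025344 / 0.20631 ≈ 0.123.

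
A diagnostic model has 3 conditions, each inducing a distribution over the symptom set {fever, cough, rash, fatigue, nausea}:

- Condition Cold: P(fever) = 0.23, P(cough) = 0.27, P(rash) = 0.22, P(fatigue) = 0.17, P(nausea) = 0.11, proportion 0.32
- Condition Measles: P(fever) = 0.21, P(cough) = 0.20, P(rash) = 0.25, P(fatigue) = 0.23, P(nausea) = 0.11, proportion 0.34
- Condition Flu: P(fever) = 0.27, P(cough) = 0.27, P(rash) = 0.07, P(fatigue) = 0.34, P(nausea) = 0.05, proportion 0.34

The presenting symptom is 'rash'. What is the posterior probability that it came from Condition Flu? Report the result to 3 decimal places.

0.133

Apply Bayes' rule: the posterior for each component is proportional to its prior times its likelihood at x.
Evaluate each component's likelihood at the observed value:
  p_Cold = 0.22
  p_Measles = 0.25
  p_Flu = 0.07
Multiply by the mixture weights:
  π_Cold·p_Cold = 0.32 × 0.22 = 0.0704
  π_Measles·p_Measles = 0.34 × 0.25 = 0.085
  π_Flu·p_Flu = 0.34 × 0.07 = 0.0238
Evidence: 0.0704 + 0.085 + 0.0238 = 0.1792
P(Condition Flu | 'rash') = 0.0238 / 0.1792 ≈ 0.133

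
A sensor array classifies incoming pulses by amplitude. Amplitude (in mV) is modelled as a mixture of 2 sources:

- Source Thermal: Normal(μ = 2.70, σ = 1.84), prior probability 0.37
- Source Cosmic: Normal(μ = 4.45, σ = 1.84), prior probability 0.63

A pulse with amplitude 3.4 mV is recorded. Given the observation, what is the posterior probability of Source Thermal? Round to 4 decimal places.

0.3913

Apply Bayes' rule: the posterior for each component is proportional to its prior times its likelihood at x.
Normal densities:
  f_Thermal = (1/(1.84·√(2π)))·exp(−(3.4−2.70)²/(2·1.84²)) = 0.216816·exp(-0.07237) = 0.201681
  f_Cosmic = (1/(1.84·√(2π)))·exp(−(3.4−4.45)²/(2·1.84²)) = 0.216816·exp(-0.16282) = 0.184238
Unnormalised posteriors:
  w_Thermal·f_Thermal = 0.37 × 0.201681 = 0.0746219
  w_Cosmic·f_Cosmic = 0.63 × 0.184238 = 0.11607
Evidence: 0.0746219 + 0.11607 = 0.190692
Responsibility of Source Thermal: 0.0746219 / 0.190692 ≈ 0.3913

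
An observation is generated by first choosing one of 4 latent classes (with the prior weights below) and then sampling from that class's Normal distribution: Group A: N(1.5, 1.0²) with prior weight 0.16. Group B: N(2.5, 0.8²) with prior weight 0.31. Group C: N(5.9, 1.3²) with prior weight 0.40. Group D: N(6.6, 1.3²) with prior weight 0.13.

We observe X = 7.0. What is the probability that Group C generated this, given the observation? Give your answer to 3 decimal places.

P(component k | x) = w_k·f_k(x) / marginal(x), where marginal(x) = Σ_j w_j·f_j(x).
Evaluate each component's likelihood at the observed value:
  f_A = (1/(1.0·√(2π)))·exp(−(7.0−1.5)²/(2·1.0²)) = 0.398942·exp(-15.12500) = 1.07698e-07
  f_B = (1/(0.8·√(2π)))·exp(−(7.0−2.5)²/(2·0.8²)) = 0.498678·exp(-15.82031) = 6.71654e-08
  f_C = (1/(1.3·√(2π)))·exp(−(7.0−5.9)²/(2·1.3²)) = 0.306879·exp(-0.35799) = 0.214533
  f_D = (1/(1.3·√(2π)))·exp(−(7.0−6.6)²/(2·1.3²)) = 0.306879·exp(-0.04734) = 0.29269
Unnormalised posteriors:
  w_A·f_A = 0.16 × 1.07698e-07 = 1.72316e-08
  w_B·f_B = 0.31 × 6.71654e-08 = 2.08213e-08
  w_C·f_C = 0.40 × 0.214533 = 0.0858133
  w_D·f_D = 0.13 × 0.29269 = 0.0380497
Marginal: 1.72316e-08 + 2.08213e-08 + 0.0858133 + 0.0380497 = 0.123863
P(Group C | 7.0) ≈ 0.693

0.693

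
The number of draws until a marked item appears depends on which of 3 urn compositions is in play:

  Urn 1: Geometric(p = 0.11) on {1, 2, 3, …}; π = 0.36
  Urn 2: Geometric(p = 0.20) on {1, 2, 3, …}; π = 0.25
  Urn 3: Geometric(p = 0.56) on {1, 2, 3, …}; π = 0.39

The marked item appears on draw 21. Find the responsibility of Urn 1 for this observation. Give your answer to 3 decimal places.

Apply Bayes' rule: the posterior for each component is proportional to its prior times its likelihood at x.
Geometric probabilities:
  p_1 = 0.0106953
  p_2 = 0.00230584
  p_3 = 4.1423e-08
Weight by the priors:
  P(Z=1)·p_1 = 0.36 × 0.0106953 = 0.00385031
  P(Z=2)·p_2 = 0.25 × 0.00230584 = 0.000576461
  P(Z=3)·p_3 = 0.39 × 4.1423e-08 = 1.6155e-08
Marginal: 0.00385031 + 0.000576461 + 1.6155e-08 = 0.00442678
So the posterior for Urn 1 is 0.00385031 / 0.00442678 ≈ 0.870.

0.870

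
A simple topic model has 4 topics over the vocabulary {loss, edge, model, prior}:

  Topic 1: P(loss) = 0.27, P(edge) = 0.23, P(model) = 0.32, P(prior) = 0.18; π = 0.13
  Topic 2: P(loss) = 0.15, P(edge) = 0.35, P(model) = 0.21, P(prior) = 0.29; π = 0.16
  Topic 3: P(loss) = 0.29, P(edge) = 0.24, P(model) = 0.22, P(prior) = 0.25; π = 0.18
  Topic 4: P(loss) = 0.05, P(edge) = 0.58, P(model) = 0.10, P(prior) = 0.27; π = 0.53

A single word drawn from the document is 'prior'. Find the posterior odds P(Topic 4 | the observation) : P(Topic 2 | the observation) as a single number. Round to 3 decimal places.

Only the two components matter; the odds are (π_i f_i(x)) / (π_j f_j(x)).
Categorical probabilities:
  p_1 = P(prior | comp) = 0.18
  p_2 = P(prior | comp) = 0.29
  p_3 = P(prior | comp) = 0.25
  p_4 = P(prior | comp) = 0.27
Posterior odds = (π_4·p_4) / (π_2·p_2) = (0.53·0.27) / (0.16·0.29) = 0.1431 / 0.0464 ≈ 3.084

3.084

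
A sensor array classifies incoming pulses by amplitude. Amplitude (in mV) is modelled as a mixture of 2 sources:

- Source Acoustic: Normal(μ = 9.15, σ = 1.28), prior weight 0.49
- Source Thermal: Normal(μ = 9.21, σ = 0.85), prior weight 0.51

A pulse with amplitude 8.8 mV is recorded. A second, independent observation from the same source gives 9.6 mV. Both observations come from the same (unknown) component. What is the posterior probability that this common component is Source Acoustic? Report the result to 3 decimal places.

0.324

By Bayes' theorem, P(k | x) = π_k f_k(x) / Σ_j π_j f_j(x).
Since both observations come from the same component, the likelihood for component k is f_k(x₁)·f_k(x₂).
  f_Acoustic = [(1/(1.28·√(2π)))·exp(−(8.8−9.15)²/(2·1.28²)) = 0.311674·exp(-0.03738) = 0.300237] × [0.292996] = 0.0879682
  f_Thermal = [(1/(0.85·√(2π)))·exp(−(8.8−9.21)²/(2·0.85²)) = 0.469344·exp(-0.11633) = 0.4178] × [0.422452] = 0.176501
Unnormalised posteriors:
  π_Acoustic·f_Acoustic = 0.49 × 0.0879682 = 0.0431044
  π_Thermal·f_Thermal = 0.51 × 0.176501 = 0.0900153
Marginal: 0.0431044 + 0.0900153 = 0.13312
So the posterior for Source Acoustic is 0.0431044 / 0.13312 ≈ 0.324.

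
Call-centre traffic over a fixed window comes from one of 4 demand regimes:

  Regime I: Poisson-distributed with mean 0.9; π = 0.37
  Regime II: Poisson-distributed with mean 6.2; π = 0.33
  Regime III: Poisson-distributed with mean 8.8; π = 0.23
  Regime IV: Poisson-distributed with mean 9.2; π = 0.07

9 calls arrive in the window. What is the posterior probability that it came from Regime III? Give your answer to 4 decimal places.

P(component k | x) = w_k·f_k(x) / marginal(x), where marginal(x) = Σ_j w_j·f_j(x).
Component likelihoods at x = 9 calls:
  f_I = e^(−0.9)·0.9^9/9! = 4.34065e-07
  f_II = e^(−6.2)·6.2^9/9! = 0.0757071
  f_III = e^(−8.8)·8.8^9/9! = 0.131459
  f_IV = e^(−9.2)·9.2^9/9! = 0.131467
Weight by the priors:
  w_I·f_I = 0.37 × 4.34065e-07 = 1.60604e-07
  w_II·f_II = 0.33 × 0.0757071 = 0.0249833
  w_III·f_III = 0.23 × 0.131459 = 0.0302355
  w_IV·f_IV = 0.07 × 0.131467 = 0.00920272
Denominator: 1.60604e-07 + 0.0249833 + 0.0302355 + 0.00920272 = 0.0644217
P(Regime III | 9 calls) = 0.0302355 / 0.0644217 ≈ 0.4693

0.4693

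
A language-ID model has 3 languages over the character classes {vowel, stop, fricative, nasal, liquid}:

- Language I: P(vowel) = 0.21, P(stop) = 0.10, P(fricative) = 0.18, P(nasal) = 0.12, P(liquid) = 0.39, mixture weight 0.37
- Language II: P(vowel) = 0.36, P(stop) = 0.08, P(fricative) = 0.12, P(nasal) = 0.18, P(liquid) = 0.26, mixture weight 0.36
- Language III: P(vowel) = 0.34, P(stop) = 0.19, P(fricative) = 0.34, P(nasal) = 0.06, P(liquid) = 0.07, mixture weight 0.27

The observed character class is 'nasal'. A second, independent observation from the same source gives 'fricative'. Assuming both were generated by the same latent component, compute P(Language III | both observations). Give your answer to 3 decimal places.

By Bayes' theorem, P(k | x) = P(Z=k) f_k(x) / Σ_j P(Z=j) f_j(x).
Since both observations come from the same component, the likelihood for component k is f_k(x₁)·f_k(x₂).
  L_I = [0.12] × [0.18] = 0.0216
  L_II = [0.18] × [0.12] = 0.0216
  L_III = [0.06] × [0.34] = 0.0204
Weight by the priors:
  P(Z=I)·L_I = 0.37 × 0.0216 = 0.007992
  P(Z=II)·L_II = 0.36 × 0.0216 = 0.007776
  P(Z=III)·L_III = 0.27 × 0.0204 = 0.005508
Evidence: 0.007992 + 0.007776 + 0.005508 = 0.021276
Responsibility of Language III: 0.005508 / 0.021276 ≈ 0.259

0.259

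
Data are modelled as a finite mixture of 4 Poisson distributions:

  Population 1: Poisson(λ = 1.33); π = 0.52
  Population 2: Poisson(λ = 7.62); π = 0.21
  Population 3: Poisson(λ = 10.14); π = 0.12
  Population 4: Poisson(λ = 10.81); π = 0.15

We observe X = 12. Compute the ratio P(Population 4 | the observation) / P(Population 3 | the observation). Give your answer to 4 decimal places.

Posterior odds = (π_i f_i(x)) / (π_j f_j(x)); the normalising sum cancels.
Evaluate each component's likelihood at the observed value:
  f_1 = e^(−1.33)·1.33^12/12! = 1.6915e-08
  f_2 = e^(−7.62)·7.62^12/12! = 0.0392463
  f_3 = e^(−10.14)·10.14^12/12! = 0.0973582
  f_4 = e^(−10.81)·10.81^12/12! = 0.107361
Odds = (0.15/0.12) × (0.107361/0.0973582) = 1.25 × 1.10275 ≈ 1.3784

1.3784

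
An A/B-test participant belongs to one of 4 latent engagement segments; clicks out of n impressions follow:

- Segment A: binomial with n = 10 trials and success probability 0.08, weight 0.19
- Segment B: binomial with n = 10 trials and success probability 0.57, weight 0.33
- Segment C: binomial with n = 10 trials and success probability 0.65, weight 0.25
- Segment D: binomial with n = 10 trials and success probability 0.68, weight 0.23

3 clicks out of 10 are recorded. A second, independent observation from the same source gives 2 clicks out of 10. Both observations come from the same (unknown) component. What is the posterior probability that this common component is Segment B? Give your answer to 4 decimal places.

P(component k | x) = π_k·f_k(x) / marginal(x), where marginal(x) = Σ_j π_j·f_j(x).
Since both observations come from the same component, the likelihood for component k is f_k(x₁)·f_k(x₂).
  L_A = [C(10,3)·0.08^3·0.92^7 = 120·0.000512·0.557847 = 0.0342741] × [0.147807] = 0.00506595
  L_B = [C(10,3)·0.57^3·0.43^7 = 120·0.185193·0.00271819 = 0.0604067] × [0.0170887] = 0.00103227
  L_C = [C(10,3)·0.65^3·0.35^7 = 120·0.274625·0.000643393 = 0.021203] × [0.00428138] = 9.07781e-05
  L_D = [C(10,3)·0.68^3·0.32^7 = 120·0.314432·0.000343597 = 0.0129646] × [0.00228786] = 2.96612e-05
Weight by the priors:
  π_A·L_A = 0.19 × 0.00506595 = 0.000962531
  π_B·L_B = 0.33 × 0.00103227 = 0.00034065
  π_C·L_C = 0.25 × 9.07781e-05 = 2.26945e-05
  π_D·L_D = 0.23 × 2.96612e-05 = 6.82206e-06
Evidence: 0.000962531 + 0.00034065 + 2.26945e-05 + 6.82206e-06 = 0.0013327
So the posterior for Segment B is 0.00034065 / 0.0013327 ≈ 0.2556.

0.2556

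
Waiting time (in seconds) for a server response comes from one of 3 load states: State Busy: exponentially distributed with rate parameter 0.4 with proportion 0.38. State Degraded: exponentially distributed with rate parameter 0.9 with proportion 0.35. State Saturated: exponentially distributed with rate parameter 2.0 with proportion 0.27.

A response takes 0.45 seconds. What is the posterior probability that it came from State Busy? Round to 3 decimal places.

By Bayes' theorem, P(k | x) = π_k f_k(x) / Σ_j π_j f_j(x).
Evaluate each component's likelihood at the observed value:
  f_Busy = 0.334108
  f_Degraded = 0.600279
  f_Saturated = 0.813139
Prior × likelihood for each component:
  π_Busy·f_Busy = 0.38 × 0.334108 = 0.126961
  π_Degraded·f_Degraded = 0.35 × 0.600279 = 0.210098
  π_Saturated·f_Saturated = 0.27 × 0.813139 = 0.219548
Sum: 0.126961 + 0.210098 + 0.219548 = 0.556606
P(State Busy | data) = 0.126961 / 0.556606 ≈ 0.228

0.228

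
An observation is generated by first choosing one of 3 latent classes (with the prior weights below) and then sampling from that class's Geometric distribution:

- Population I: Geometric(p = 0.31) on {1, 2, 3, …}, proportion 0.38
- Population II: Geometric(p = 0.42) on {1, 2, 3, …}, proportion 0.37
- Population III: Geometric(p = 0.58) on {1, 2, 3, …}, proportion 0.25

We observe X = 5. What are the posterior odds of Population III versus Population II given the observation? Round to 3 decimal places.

Posterior odds = (w_i f_i(x)) / (w_j f_j(x)); the normalising sum cancels.
Geometric probabilities:
  p_I = 0.31·(1−0.31)^4 = 0.31·0.226671 = 0.0702681
  p_II = 0.42·(1−0.42)^4 = 0.42·0.113165 = 0.0475293
  p_III = 0.58·(1−0.58)^4 = 0.58·0.031117 = 0.0180478
0.00451196 / 0.0175858 ≈ 0.257

0.257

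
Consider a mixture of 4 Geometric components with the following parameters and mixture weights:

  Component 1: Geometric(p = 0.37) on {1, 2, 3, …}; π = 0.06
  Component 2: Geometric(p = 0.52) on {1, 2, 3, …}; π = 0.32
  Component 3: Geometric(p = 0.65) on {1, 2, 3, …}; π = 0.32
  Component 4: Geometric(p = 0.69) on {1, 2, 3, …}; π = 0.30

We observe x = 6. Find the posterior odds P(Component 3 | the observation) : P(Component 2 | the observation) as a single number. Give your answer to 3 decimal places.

0.258

Since P(k|x) ∝ π_k f_k(x), the posterior odds are π_i f_i(x) / (π_j f_j(x)).
Geometric probabilities:
  p_1 = 0.0367202
  p_2 = 0.0132498
  p_3 = 0.00341392
  p_4 = 0.00197541
Posterior odds = (π_3·p_3) / (π_2·p_2) = (0.32·0.00341392) / (0.32·0.0132498) = 0.00109245 / 0.00423994 ≈ 0.258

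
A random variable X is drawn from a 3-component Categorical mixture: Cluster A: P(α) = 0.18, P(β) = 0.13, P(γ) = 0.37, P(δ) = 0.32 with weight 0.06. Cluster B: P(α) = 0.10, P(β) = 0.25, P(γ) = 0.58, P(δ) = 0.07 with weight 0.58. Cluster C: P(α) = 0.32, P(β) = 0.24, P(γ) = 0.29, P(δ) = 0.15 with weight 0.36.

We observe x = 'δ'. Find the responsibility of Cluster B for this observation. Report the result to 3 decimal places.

0.357

Apply Bayes' rule: the posterior for each component is proportional to its prior times its likelihood at x.
Evaluate each component's likelihood at the observed value:
  f_A = P(δ | comp) = 0.32
  f_B = P(δ | comp) = 0.07
  f_C = P(δ | comp) = 0.15
Multiply by the mixture weights:
  P(Z=A)·f_A = 0.06 × 0.32 = 0.0192
  P(Z=B)·f_B = 0.58 × 0.07 = 0.0406
  P(Z=C)·f_C = 0.36 × 0.15 = 0.054
Marginal: 0.0192 + 0.0406 + 0.054 = 0.1138
P(Cluster B | the observation) ≈ 0.357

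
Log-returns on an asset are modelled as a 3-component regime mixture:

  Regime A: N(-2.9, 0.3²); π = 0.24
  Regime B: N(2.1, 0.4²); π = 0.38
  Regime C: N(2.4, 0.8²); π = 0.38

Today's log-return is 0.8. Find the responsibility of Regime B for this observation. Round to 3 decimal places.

The responsibility of component k is P(Z=k) f_k(x) divided by Σ_j P(Z=j) f_j(x).
Component likelihoods at x = 0.8:
  p_A = (1/(0.3·√(2π)))·exp(−(0.8−-2.9)²/(2·0.3²)) = 1.329808·exp(-76.05556) = 1.2396e-33
  p_B = (1/(0.4·√(2π)))·exp(−(0.8−2.1)²/(2·0.4²)) = 0.997356·exp(-5.28125) = 0.00507262
  p_C = (1/(0.8·√(2π)))·exp(−(0.8−2.4)²/(2·0.8²)) = 0.498678·exp(-2.00000) = 0.0674887
Weight by the priors:
  P(Z=A)·p_A = 0.24 × 1.2396e-33 = 2.97503e-34
  P(Z=B)·p_B = 0.38 × 0.00507262 = 0.0019276
  P(Z=C)·p_C = 0.38 × 0.0674887 = 0.0256457
Sum: 2.97503e-34 + 0.0019276 + 0.0256457 = 0.0275733
Responsibility of Regime B: 0.0019276 / 0.0275733 ≈ 0.070

0.070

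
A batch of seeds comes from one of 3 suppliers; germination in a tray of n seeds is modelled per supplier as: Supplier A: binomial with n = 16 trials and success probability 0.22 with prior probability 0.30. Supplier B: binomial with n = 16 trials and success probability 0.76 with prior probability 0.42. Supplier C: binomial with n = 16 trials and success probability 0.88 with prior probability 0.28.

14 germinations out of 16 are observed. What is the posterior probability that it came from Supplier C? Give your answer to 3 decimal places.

0.565

Apply Bayes' rule: the posterior for each component is proportional to its prior times its likelihood at x.
Evaluate each component's likelihood at the observed value:
  L_A = C(16,14)·0.22^14·0.78^2 = 120·6.22182e-10·0.6084 = 4.54243e-08
  L_B = C(16,14)·0.76^14·0.24^2 = 120·0.0214482·0.0576 = 0.14825
  L_C = C(16,14)·0.88^14·0.12^2 = 120·0.167016·0.0144 = 0.288603
Weight by the priors:
  π_A·L_A = 0.30 × 4.54243e-08 = 1.36273e-08
  π_B·L_B = 0.42 × 0.14825 = 0.0622649
  π_C·L_C = 0.28 × 0.288603 = 0.0808089
Denominator: 1.36273e-08 + 0.0622649 + 0.0808089 = 0.143074
So the posterior for Supplier C is 0.0808089 / 0.143074 ≈ 0.565.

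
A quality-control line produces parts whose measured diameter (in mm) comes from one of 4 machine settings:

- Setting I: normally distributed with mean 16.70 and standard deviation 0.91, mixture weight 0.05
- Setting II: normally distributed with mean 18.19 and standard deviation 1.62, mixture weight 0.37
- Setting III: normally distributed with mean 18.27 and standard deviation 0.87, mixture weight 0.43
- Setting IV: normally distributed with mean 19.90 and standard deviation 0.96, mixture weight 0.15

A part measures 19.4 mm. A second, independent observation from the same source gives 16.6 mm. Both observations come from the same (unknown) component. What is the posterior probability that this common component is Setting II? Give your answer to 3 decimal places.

Posterior ∝ prior × likelihood, so P(k | x) ∝ π_k f_k(x); normalise over all components.
Since both observations come from the same component, the likelihood for component k is f_k(x₁)·f_k(x₂).
  L_I = [0.00537353] × [0.435759] = 0.00234156
  L_II = [0.186317] × [0.15213] = 0.0283445
  L_III = [0.19727] × [0.0726579] = 0.0143332
  L_IV = [0.362856] × [0.00112912] = 0.000409706
Prior × likelihood for each component:
  π_I·L_I = 0.05 × 0.00234156 = 0.000117078
  π_II·L_II = 0.37 × 0.0283445 = 0.0104875
  π_III·L_III = 0.43 × 0.0143332 = 0.00616328
  π_IV·L_IV = 0.15 × 0.000409706 = 6.1456e-05
Normaliser: 0.000117078 + 0.0104875 + 0.00616328 + 6.1456e-05 = 0.0168293
P(Setting II | x₁, x₂) ≈ 0.623

0.623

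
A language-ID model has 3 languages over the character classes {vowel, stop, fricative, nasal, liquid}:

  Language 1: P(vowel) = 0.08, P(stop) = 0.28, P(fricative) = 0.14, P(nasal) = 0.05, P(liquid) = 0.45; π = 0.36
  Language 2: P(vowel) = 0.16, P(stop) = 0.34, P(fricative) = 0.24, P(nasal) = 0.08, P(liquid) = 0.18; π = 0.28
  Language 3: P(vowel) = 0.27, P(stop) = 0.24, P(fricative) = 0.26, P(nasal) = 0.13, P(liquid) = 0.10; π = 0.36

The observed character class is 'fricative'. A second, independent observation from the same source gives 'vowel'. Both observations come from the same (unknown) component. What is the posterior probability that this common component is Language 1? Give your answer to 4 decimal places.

By Bayes' theorem, P(k | x) = π_k f_k(x) / Σ_j π_j f_j(x).
Since both observations come from the same component, the likelihood for component k is f_k(x₁)·f_k(x₂).
  f_1 = [0.14] × [0.08] = 0.0112
  f_2 = [0.24] × [0.16] = 0.0384
  f_3 = [0.26] × [0.27] = 0.0702
Multiply by the mixture weights:
  π_1·f_1 = 0.36 × 0.0112 = 0.004032
  π_2·f_2 = 0.28 × 0.0384 = 0.010752
  π_3·f_3 = 0.36 × 0.0702 = 0.025272
Normaliser: 0.004032 + 0.010752 + 0.025272 = 0.040056
P(Language 1 | data) ≈ 0.1007

0.1007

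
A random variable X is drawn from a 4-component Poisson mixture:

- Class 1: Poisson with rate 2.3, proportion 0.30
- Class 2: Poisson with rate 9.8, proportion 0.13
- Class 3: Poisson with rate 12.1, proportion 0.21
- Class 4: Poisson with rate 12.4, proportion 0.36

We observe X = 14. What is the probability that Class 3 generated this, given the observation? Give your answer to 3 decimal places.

P(component k | x) = P(Z=k)·f_k(x) / marginal(x), where marginal(x) = Σ_j P(Z=j)·f_j(x).
Component likelihoods at x = 14:
  L_1 = 1.33323e-07
  L_2 = 0.047937
  L_3 = 0.0919652
  L_4 = 0.0959939
Multiply by the mixture weights:
  P(Z=1)·L_1 = 0.30 × 1.33323e-07 = 3.99968e-08
  P(Z=2)·L_2 = 0.13 × 0.047937 = 0.00623181
  P(Z=3)·L_3 = 0.21 × 0.0919652 = 0.0193127
  P(Z=4)·L_4 = 0.36 × 0.0959939 = 0.0345578
Denominator: 3.99968e-08 + 0.00623181 + 0.0193127 + 0.0345578 = 0.0601024
P(Class 3 | data) = 0.0193127 / 0.0601024 ≈ 0.321

0.321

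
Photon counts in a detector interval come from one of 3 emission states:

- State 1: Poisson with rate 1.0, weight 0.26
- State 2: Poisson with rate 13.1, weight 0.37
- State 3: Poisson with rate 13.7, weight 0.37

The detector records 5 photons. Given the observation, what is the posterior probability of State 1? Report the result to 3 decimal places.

P(component k | x) = w_k·f_k(x) / marginal(x), where marginal(x) = Σ_j w_j·f_j(x).
Evaluate each component's likelihood at the observed value:
  L_1 = e^(−1.0)·1.0^5/5! = 0.00306566
  L_2 = e^(−13.1)·13.1^5/5! = 0.00657533
  L_3 = e^(−13.7)·13.7^5/5! = 0.00451427
Prior × likelihood for each component:
  w_1·L_1 = 0.26 × 0.00306566 = 0.000797072
  w_2·L_2 = 0.37 × 0.00657533 = 0.00243287
  w_3·L_3 = 0.37 × 0.00451427 = 0.00167028
Evidence: 0.000797072 + 0.00243287 + 0.00167028 = 0.00490022
So the posterior for State 1 is 0.000797072 / 0.00490022 ≈ 0.163.

0.163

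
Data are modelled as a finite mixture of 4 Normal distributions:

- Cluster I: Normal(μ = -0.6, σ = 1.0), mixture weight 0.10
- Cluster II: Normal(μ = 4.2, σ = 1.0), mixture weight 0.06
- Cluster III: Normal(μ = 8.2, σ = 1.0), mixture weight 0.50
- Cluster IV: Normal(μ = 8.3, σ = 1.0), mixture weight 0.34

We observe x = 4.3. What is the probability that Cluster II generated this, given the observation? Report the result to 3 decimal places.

0.994

The responsibility of component k is P(Z=k) f_k(x) divided by Σ_j P(Z=j) f_j(x).
Evaluate each component's likelihood at the observed value:
  p_I = (1/(1.0·√(2π)))·exp(−(4.3−-0.6)²/(2·1.0²)) = 0.398942·exp(-12.00500) = 2.43896e-06
  p_II = (1/(1.0·√(2π)))·exp(−(4.3−4.2)²/(2·1.0²)) = 0.398942·exp(-0.00500) = 0.396953
  p_III = (1/(1.0·√(2π)))·exp(−(4.3−8.2)²/(2·1.0²)) = 0.398942·exp(-7.60500) = 0.000198655
  p_IV = (1/(1.0·√(2π)))·exp(−(4.3−8.3)²/(2·1.0²)) = 0.398942·exp(-8.00000) = 0.00013383
Weight by the priors:
  P(Z=I)·p_I = 0.10 × 2.43896e-06 = 2.43896e-07
  P(Z=II)·p_II = 0.06 × 0.396953 = 0.0238172
  P(Z=III)·p_III = 0.50 × 0.000198655 = 9.93277e-05
  P(Z=IV)·p_IV = 0.34 × 0.00013383 = 4.55023e-05
Evidence: 2.43896e-07 + 0.0238172 + 9.93277e-05 + 4.55023e-05 = 0.0239622
P(Cluster II | x) = 0.0238172 / 0.0239622 ≈ 0.994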